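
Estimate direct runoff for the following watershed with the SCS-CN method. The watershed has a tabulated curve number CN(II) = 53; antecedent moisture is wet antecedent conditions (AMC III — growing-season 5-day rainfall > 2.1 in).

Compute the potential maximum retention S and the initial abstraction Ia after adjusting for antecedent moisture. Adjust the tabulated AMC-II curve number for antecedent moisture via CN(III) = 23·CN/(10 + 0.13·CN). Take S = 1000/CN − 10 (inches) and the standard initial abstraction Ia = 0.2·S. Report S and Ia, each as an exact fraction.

S = 4700/1219 in ≈ 3.856 in; Ia = 940/1219 in ≈ 0.771 in

Adjust CN=53 to AMC III: 23·53/(10 + 0.13·53) → 1219 ÷ (1689/100) = 121900/1689 ≈ 72.173
Retention S: 1000/CN − 10 with CN=72.173 → S = 4700/1219 ≈ 3.856 in
Ia = 0.2S: 0.2·3.856 = 0.771 in (exactly 940/1219)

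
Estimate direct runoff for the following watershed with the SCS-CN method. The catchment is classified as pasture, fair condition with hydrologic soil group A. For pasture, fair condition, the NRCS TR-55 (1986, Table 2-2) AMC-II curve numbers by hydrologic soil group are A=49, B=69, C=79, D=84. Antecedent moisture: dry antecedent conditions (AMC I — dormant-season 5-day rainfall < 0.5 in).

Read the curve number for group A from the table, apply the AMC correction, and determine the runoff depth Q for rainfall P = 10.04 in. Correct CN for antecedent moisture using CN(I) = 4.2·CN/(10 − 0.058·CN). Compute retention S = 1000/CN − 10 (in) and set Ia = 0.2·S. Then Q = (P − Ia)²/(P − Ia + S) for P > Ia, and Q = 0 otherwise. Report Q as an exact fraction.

Q = 1900349649/2195997475 in ≈ 0.865 in

NRCS table: pasture, fair condition, soil group A → CN(II) = 49
Dry (AMC I): CN(I) = 4.2·49/(10 − 0.058·49) = (1029/5)/(3579/500) = 34300/1193 ≈ 28.751
Max retention: S = 1000/(34300/1193) − 10 = 8500/343 in (≈ 24.781 in)
Initial abstraction Ia = S/5 = (8500/343)/5 = 1700/343 ≈ 4.956 in
Excess rainfall: 10.040 − 4.956 = 5.084 in; P > Ia so Q > 0
Runoff Q = (P−Ia)²/(P−Ia+S) = (5.084)²/(5.084+24.781) = 1900349649/2195997475 ≈ 0.865 in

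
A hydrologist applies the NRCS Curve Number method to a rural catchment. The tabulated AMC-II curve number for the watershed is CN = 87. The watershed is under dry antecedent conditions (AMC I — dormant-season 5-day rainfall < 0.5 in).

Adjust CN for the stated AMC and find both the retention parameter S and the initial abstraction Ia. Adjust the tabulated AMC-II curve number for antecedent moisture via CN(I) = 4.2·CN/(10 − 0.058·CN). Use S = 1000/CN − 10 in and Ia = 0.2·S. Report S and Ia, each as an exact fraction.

S = 6500/1827 in ≈ 3.558 in; Ia = 1300/1827 in ≈ 0.712 in

CN(I) from CN(II)=87: (4.2·87)/(10 − 0.058·87) = 182700/2477 ≈ 73.759
Max retention: S = 1000/(182700/2477) − 10 = 6500/1827 in (≈ 3.558 in)
Ia = 0.2S: 0.2·3.558 = 0.712 in (exactly 1300/1827)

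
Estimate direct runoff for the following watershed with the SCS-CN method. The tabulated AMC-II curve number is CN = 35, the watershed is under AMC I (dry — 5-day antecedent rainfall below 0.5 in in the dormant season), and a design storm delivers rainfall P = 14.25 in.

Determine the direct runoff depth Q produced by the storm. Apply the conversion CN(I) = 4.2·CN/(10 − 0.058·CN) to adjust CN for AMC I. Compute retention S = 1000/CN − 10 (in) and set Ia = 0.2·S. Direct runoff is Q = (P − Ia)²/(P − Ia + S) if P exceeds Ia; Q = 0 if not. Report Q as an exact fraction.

Dry (AMC I): CN(I) = 4.2·35/(10 − 0.058·35) = 147/(797/100) = 14700/797 ≈ 18.444
S = 1000/(14700/797) − 10 = 6500/147 in ≈ 44.218 in
Initial abstraction Ia = S/5 = (6500/147)/5 = 1300/147 ≈ 8.844 in
Since P=14.250 > Ia=8.844: effective rainfall P−Ia = 3179/588 in
Q: (3179/588)² ÷ (29179/588) = 10106041/17157252 in (≈ 0.589 in)

Q = 10106041/17157252 in ≈ 0.589 in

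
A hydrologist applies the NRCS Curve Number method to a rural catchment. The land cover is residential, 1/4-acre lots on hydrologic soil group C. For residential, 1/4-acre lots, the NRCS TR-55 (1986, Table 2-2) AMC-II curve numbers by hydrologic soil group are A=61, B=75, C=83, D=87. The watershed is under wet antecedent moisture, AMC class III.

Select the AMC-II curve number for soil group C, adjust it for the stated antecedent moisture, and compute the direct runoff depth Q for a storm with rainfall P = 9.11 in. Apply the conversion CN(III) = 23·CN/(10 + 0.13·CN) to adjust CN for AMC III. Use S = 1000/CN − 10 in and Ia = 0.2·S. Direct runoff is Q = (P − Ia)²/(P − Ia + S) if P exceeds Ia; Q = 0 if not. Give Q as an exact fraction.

NRCS table: residential, 1/4-acre lots, soil group C → CN(II) = 83
Wet (AMC III): CN(III) = 23·83/(10 + 0.13·83) = 1909/(2079/100) = 190900/2079 ≈ 91.823
S = 1000/(190900/2079) − 10 = 1700/1909 in ≈ 0.891 in
Initial abstraction Ia = S/5 = (1700/1909)/5 = 340/1909 ≈ 0.178 in
Excess rainfall: 9.110 − 0.178 = 8.932 in; P > Ia so Q > 0
Runoff Q = (P−Ia)²/(P−Ia+S) = (8.932)²/(8.932+0.891) = 2907362599801/357956399100 ≈ 8.122 in

Q = 2907362599801/357956399100 in ≈ 8.122 in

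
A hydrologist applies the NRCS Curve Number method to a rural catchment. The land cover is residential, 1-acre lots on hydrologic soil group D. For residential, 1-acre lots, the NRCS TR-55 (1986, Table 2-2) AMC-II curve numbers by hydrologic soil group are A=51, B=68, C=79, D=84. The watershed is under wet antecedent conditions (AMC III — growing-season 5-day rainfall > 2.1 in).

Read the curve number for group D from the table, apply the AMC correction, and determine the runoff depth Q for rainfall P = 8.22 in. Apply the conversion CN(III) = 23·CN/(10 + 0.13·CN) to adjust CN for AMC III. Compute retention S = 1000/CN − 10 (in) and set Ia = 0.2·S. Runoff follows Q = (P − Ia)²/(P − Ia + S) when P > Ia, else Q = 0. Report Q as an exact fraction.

NRCS table: residential, 1-acre lots, soil group D → CN(II) = 84
Wet (AMC III): CN(III) = 23·84/(10 + 0.13·84) = 1932/(523/25) = 48300/523 ≈ 92.352
S = 1000/(48300/523) − 10 = 400/483 in ≈ 0.828 in
Initial abstraction Ia = S/5 = (400/483)/5 = 80/483 ≈ 0.166 in
Excess rainfall: 8.220 − 0.166 = 8.054 in; P > Ia so Q > 0
Runoff Q = (P−Ia)²/(P−Ia+S) = (8.054)²/(8.054+0.828) = 37835307169/5180488950 ≈ 7.303 in

Q = 37835307169/5180488950 in ≈ 7.303 in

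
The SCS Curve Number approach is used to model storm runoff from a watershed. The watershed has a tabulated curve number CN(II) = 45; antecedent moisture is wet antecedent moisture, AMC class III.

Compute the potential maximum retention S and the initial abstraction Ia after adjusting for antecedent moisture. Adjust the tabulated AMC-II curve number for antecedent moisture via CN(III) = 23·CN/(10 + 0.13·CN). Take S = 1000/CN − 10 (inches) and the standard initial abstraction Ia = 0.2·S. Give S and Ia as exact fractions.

S = 1100/207 in ≈ 5.314 in; Ia = 220/207 in ≈ 1.063 in

CN(III) from CN(II)=45: (23·45)/(10 + 0.13·45) = 20700/317 ≈ 65.300
Max retention: S = 1000/(20700/317) − 10 = 1100/207 in (≈ 5.314 in)
Initial abstraction Ia = S/5 = (1100/207)/5 = 220/207 ≈ 1.063 in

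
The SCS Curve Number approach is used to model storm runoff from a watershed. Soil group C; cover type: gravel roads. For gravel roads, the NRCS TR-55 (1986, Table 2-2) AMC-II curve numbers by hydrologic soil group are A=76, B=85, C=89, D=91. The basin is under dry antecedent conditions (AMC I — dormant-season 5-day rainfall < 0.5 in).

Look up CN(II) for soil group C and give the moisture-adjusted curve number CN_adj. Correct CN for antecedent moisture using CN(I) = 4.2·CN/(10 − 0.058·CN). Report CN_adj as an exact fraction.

NRCS table: gravel roads, soil group C → CN(II) = 89
CN(I) from CN(II)=89: (4.2·89)/(10 − 0.058·89) = 186900/2419 ≈ 77.263

CN_adj = 186900/2419 ≈ 77.263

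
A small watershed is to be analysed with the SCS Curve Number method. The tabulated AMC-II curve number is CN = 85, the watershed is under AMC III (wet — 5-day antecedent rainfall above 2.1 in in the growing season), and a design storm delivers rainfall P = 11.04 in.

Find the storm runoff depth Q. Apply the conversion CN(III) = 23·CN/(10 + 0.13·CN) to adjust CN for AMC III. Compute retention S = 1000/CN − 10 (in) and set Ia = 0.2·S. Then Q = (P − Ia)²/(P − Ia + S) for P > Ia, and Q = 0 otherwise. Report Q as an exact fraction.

Q = 943697088/92794075 in ≈ 10.170 in

Wet (AMC III): CN(III) = 23·85/(10 + 0.13·85) = 1955/(421/20) = 39100/421 ≈ 92.874
S = 1000/(39100/421) − 10 = 300/391 in ≈ 0.767 in
Ia = 0.2·(300/391) = 60/391 in ≈ 0.153 in
P − Ia = 11.040 − 0.153 = 106416/9775 ≈ 10.887 in (> 0, runoff occurs)
Q = (106416/9775)²/((106416/9775) + 300/391) = (11324365056/95550625)/(113916/9775) = 943697088/92794075 in ≈ 10.170 in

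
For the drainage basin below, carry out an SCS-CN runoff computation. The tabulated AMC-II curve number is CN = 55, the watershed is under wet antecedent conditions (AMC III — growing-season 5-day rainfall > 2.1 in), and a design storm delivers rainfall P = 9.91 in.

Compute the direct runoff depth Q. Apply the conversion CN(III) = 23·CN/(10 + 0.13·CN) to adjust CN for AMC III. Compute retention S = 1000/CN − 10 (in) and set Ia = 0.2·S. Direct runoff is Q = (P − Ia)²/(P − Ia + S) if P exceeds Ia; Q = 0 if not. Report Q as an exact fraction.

Q = 54159994729/8164891900 in ≈ 6.633 in

CN(III) from CN(II)=55: (23·55)/(10 + 0.13·55) = 25300/343 ≈ 73.761
Max retention: S = 1000/(25300/343) − 10 = 900/253 in (≈ 3.557 in)
Ia = 0.2S: 0.2·3.557 = 0.711 in (exactly 180/253)
P − Ia = 9.910 − 0.711 = 232723/25300 ≈ 9.199 in (> 0, runoff occurs)
Q: (232723/25300)² ÷ (322723/25300) = 54159994729/8164891900 in (≈ 6.633 in)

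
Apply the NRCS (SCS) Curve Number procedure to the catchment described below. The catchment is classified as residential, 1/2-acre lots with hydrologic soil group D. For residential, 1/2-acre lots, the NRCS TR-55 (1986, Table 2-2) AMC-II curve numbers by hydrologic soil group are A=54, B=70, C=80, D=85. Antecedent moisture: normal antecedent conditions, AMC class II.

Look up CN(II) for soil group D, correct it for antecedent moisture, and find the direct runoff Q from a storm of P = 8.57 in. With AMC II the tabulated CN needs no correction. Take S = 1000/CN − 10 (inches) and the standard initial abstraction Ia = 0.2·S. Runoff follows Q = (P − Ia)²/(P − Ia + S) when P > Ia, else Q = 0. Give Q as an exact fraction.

NRCS table: residential, 1/2-acre lots, soil group D → CN(II) = 85
Average conditions: CN = 85 (no AMC adjustment).
Max retention: S = 1000/85 − 10 = 30/17 in (≈ 1.765 in)
Ia = 0.2·(30/17) = 6/17 in ≈ 0.353 in
Since P=8.570 > Ia=0.353: effective rainfall P−Ia = 13969/1700 in
Runoff Q = (P−Ia)²/(P−Ia+S) = (8.217)²/(8.217+1.765) = 195132961/28847300 ≈ 6.764 in

Q = 195132961/28847300 in ≈ 6.764 in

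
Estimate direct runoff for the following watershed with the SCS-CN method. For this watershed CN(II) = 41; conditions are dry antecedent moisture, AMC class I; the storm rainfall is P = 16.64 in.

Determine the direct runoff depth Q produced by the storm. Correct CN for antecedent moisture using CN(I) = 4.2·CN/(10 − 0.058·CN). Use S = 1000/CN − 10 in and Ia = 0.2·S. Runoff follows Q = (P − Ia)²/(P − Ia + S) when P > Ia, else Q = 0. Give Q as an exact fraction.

Dry (AMC I): CN(I) = 4.2·41/(10 − 0.058·41) = (861/5)/(3811/500) = 86100/3811 ≈ 22.592
S = 1000/(86100/3811) − 10 = 29500/861 in ≈ 34.262 in
Initial abstraction Ia = S/5 = (29500/861)/5 = 5900/861 ≈ 6.852 in
Since P=16.640 > Ia=6.852: effective rainfall P−Ia = 210676/21525 in
Runoff Q = (P−Ia)²/(P−Ia+S) = (9.788)²/(9.788+34.262) = 2774023561/1275593025 ≈ 2.175 in

Q = 2774023561/1275593025 in ≈ 2.175 in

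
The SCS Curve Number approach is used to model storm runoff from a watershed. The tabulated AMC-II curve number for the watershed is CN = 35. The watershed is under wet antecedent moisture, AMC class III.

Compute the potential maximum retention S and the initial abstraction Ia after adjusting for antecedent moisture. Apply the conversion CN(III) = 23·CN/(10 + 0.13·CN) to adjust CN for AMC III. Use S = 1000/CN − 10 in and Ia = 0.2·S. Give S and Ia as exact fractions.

S = 1300/161 in ≈ 8.075 in; Ia = 260/161 in ≈ 1.615 in

Wet (AMC III): CN(III) = 23·35/(10 + 0.13·35) = 805/(291/20) = 16100/291 ≈ 55.326
Retention S: 1000/CN − 10 with CN=55.326 → S = 1300/161 ≈ 8.075 in
Ia = 0.2·(1300/161) = 260/161 in ≈ 1.615 in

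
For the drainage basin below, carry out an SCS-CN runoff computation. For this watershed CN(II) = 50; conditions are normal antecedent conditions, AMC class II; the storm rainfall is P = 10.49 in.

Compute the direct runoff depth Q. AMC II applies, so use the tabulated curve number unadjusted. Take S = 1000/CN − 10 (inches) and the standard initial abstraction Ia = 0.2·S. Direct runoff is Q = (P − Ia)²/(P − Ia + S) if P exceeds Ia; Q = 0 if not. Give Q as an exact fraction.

Q = 720801/184900 in ≈ 3.898 in

AMC II — tabulated CN = 50 applies directly.
S = 1000/50 − 10 = 10 in ≈ 10.000 in
Ia = 0.2·10 = 2 in ≈ 2.000 in
Excess rainfall: 10.490 − 2.000 = 8.490 in; P > Ia so Q > 0
Q = (849/100)²/((849/100) + 10) = (720801/10000)/(1849/100) = 720801/184900 in ≈ 3.898 in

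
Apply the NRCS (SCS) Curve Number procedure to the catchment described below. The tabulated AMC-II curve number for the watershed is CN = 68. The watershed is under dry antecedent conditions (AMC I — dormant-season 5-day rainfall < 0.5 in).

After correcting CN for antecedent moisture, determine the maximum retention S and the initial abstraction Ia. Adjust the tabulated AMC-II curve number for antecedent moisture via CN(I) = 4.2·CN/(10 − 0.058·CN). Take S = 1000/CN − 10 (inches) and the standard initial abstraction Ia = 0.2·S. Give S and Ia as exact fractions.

CN(I) from CN(II)=68: (4.2·68)/(10 − 0.058·68) = 35700/757 ≈ 47.160
Retention S: 1000/CN − 10 with CN=47.160 → S = 4000/357 ≈ 11.204 in
Ia = 0.2·(4000/357) = 800/357 in ≈ 2.241 in

S = 4000/357 in ≈ 11.204 in; Ia = 800/357 in ≈ 2.241 in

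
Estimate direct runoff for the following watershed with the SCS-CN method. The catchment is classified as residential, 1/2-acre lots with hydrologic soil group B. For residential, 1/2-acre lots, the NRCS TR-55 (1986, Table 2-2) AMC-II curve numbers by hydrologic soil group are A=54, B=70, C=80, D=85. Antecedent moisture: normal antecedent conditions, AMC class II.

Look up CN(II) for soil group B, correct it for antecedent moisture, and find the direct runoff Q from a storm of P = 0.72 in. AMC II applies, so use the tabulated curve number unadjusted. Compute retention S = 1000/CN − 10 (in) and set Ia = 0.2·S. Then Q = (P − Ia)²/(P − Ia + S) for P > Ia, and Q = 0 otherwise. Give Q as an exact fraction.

Q = 0 in ≈ 0.000 in

NRCS table: residential, 1/2-acre lots, soil group B → CN(II) = 70
AMC II — tabulated CN = 70 applies directly.
Max retention: S = 1000/70 − 10 = 30/7 in (≈ 4.286 in)
Ia = 0.2S: 0.2·4.286 = 0.857 in (exactly 6/7)
P = 0.720 ≤ Ia = 0.857 in: entire storm abstracted, Q = 0.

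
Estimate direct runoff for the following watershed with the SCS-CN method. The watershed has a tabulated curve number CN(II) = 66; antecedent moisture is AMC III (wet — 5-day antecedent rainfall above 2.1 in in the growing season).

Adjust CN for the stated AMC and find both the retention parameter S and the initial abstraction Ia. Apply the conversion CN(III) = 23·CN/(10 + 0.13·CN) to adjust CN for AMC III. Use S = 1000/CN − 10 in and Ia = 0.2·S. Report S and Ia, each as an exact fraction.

S = 1700/759 in ≈ 2.240 in; Ia = 340/759 in ≈ 0.448 in

Adjust CN=66 to AMC III: 23·66/(10 + 0.13·66) → 1518 ÷ (929/50) = 75900/929 ≈ 81.701
S = 1000/(75900/929) − 10 = 1700/759 in ≈ 2.240 in
Initial abstraction Ia = S/5 = (1700/759)/5 = 340/759 ≈ 0.448 in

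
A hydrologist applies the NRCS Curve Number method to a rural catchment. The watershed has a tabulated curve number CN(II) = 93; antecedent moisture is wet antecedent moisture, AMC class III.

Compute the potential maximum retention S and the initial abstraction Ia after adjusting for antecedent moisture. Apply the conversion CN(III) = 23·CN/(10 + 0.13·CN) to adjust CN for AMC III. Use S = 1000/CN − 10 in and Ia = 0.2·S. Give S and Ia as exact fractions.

Adjust CN=93 to AMC III: 23·93/(10 + 0.13·93) → 2139 ÷ (2209/100) = 213900/2209 ≈ 96.831
Retention S: 1000/CN − 10 with CN=96.831 → S = 700/2139 ≈ 0.327 in
Ia = 0.2·(700/2139) = 140/2139 in ≈ 0.065 in

S = 700/2139 in ≈ 0.327 in; Ia = 140/2139 in ≈ 0.065 in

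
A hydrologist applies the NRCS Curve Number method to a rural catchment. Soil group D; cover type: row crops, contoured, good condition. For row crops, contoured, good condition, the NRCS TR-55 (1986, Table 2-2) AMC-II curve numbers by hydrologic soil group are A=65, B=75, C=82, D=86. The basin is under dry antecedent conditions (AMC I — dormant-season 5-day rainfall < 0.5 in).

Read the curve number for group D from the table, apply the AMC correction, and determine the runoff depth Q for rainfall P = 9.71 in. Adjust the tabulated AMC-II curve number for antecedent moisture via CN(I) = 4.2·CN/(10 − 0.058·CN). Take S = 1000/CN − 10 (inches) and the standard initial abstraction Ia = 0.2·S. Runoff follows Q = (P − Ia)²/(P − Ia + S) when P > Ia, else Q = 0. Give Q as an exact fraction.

Q = 13284637081/2131841100 in ≈ 6.232 in

NRCS table: row crops, contoured, good condition, soil group D → CN(II) = 86
CN(I) from CN(II)=86: (4.2·86)/(10 − 0.058·86) = 12900/179 ≈ 72.067
Max retention: S = 1000/(12900/179) − 10 = 500/129 in (≈ 3.876 in)
Ia = 0.2S: 0.2·3.876 = 0.775 in (exactly 100/129)
P − Ia = 9.710 − 0.775 = 115259/12900 ≈ 8.935 in (> 0, runoff occurs)
Q: (115259/12900)² ÷ (165259/12900) = 13284637081/2131841100 in (≈ 6.232 in)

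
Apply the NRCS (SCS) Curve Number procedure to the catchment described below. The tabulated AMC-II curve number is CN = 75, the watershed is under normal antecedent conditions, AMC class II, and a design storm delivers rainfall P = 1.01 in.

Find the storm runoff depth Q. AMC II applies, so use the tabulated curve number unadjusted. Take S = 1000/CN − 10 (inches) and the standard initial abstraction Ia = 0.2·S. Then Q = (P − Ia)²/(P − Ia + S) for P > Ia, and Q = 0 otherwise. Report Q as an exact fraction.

AMC II — tabulated CN = 75 applies directly.
Max retention: S = 1000/75 − 10 = 10/3 in (≈ 3.333 in)
Initial abstraction Ia = S/5 = (10/3)/5 = 2/3 ≈ 0.667 in
Excess rainfall: 1.010 − 0.667 = 0.343 in; P > Ia so Q > 0
Runoff Q = (P−Ia)²/(P−Ia+S) = (0.343)²/(0.343+3.333) = 10609/330900 ≈ 0.032 in

Q = 10609/330900 in ≈ 0.032 in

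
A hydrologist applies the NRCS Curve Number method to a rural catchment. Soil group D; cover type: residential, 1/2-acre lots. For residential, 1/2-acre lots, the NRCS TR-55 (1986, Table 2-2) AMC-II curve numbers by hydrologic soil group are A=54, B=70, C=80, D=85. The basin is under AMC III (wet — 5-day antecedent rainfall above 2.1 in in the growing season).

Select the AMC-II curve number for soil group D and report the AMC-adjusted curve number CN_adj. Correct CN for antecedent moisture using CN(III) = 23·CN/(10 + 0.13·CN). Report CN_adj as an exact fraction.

NRCS table: residential, 1/2-acre lots, soil group D → CN(II) = 85
CN(III) from CN(II)=85: (23·85)/(10 + 0.13·85) = 39100/421 ≈ 92.874

CN_adj = 39100/421 ≈ 92.874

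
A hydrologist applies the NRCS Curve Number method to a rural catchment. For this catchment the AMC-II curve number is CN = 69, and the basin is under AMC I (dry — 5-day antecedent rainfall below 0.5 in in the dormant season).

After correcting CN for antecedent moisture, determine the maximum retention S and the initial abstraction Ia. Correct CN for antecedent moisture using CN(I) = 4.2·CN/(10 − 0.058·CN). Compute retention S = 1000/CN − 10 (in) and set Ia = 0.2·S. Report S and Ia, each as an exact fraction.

S = 15500/1449 in ≈ 10.697 in; Ia = 3100/1449 in ≈ 2.139 in

Dry (AMC I): CN(I) = 4.2·69/(10 − 0.058·69) = (1449/5)/(2999/500) = 144900/2999 ≈ 48.316
Max retention: S = 1000/(144900/2999) − 10 = 15500/1449 in (≈ 10.697 in)
Initial abstraction Ia = S/5 = (15500/1449)/5 = 3100/1449 ≈ 2.139 in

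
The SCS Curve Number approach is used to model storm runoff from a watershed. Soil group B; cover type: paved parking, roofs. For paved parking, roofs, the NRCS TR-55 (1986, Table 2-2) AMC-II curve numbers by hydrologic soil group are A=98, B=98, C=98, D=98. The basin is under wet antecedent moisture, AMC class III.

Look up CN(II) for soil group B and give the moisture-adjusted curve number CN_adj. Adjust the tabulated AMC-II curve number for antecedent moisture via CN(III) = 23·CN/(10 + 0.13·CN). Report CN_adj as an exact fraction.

CN_adj = 112700/1137 ≈ 99.120

NRCS table: paved parking, roofs, soil group B → CN(II) = 98
CN(III) from CN(II)=98: (23·98)/(10 + 0.13·98) = 112700/1137 ≈ 99.120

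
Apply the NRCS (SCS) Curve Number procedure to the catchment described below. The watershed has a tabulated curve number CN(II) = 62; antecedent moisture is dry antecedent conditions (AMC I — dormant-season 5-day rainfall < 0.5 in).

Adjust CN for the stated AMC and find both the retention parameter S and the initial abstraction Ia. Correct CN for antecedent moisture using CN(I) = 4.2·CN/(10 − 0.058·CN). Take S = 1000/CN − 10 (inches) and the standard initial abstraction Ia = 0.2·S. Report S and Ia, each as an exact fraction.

Dry (AMC I): CN(I) = 4.2·62/(10 − 0.058·62) = (1302/5)/(1601/250) = 65100/1601 ≈ 40.662
Retention S: 1000/CN − 10 with CN=40.662 → S = 9500/651 ≈ 14.593 in
Initial abstraction Ia = S/5 = (9500/651)/5 = 1900/651 ≈ 2.919 in

S = 9500/651 in ≈ 14.593 in; Ia = 1900/651 in ≈ 2.919 in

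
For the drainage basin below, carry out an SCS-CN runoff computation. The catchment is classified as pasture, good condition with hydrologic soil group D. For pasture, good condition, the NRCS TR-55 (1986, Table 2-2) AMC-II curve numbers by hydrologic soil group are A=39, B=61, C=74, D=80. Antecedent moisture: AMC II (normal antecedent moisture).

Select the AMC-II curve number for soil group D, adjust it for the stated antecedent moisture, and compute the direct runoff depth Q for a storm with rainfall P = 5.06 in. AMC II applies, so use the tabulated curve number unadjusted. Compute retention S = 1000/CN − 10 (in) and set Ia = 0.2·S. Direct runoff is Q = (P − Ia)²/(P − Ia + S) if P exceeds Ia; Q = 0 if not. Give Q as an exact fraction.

Q = 25992/8825 in ≈ 2.945 in

NRCS table: pasture, good condition, soil group D → CN(II) = 80
Average conditions: CN = 80 (no AMC adjustment).
Max retention: S = 1000/80 − 10 = 5/2 in (≈ 2.500 in)
Ia = 0.2S: 0.2·2.500 = 0.500 in (exactly 1/2)
P − Ia = 5.060 − 0.500 = 114/25 ≈ 4.560 in (> 0, runoff occurs)
Q = (114/25)²/((114/25) + 5/2) = (12996/625)/(353/50) = 25992/8825 in ≈ 2.945 in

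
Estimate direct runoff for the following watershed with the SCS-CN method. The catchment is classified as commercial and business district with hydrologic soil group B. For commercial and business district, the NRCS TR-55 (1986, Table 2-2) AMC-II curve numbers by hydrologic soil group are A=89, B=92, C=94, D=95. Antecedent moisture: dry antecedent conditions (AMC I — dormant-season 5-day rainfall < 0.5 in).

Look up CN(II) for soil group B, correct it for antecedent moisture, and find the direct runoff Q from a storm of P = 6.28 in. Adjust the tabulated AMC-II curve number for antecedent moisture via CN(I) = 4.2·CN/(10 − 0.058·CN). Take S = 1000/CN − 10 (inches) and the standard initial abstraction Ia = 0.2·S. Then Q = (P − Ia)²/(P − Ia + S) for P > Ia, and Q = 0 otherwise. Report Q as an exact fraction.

Q = 5017030561/1157159325 in ≈ 4.336 in

NRCS table: commercial and business district, soil group B → CN(II) = 92
Dry (AMC I): CN(I) = 4.2·92/(10 − 0.058·92) = (1932/5)/(583/125) = 48300/583 ≈ 82.847
Max retention: S = 1000/(48300/583) − 10 = 1000/483 in (≈ 2.070 in)
Ia = 0.2·(1000/483) = 200/483 in ≈ 0.414 in
P − Ia = 6.280 − 0.414 = 70831/12075 ≈ 5.866 in (> 0, runoff occurs)
Q = (70831/12075)²/((70831/12075) + 1000/483) = (5017030561/145805625)/(95831/12075) = 5017030561/1157159325 in ≈ 4.336 in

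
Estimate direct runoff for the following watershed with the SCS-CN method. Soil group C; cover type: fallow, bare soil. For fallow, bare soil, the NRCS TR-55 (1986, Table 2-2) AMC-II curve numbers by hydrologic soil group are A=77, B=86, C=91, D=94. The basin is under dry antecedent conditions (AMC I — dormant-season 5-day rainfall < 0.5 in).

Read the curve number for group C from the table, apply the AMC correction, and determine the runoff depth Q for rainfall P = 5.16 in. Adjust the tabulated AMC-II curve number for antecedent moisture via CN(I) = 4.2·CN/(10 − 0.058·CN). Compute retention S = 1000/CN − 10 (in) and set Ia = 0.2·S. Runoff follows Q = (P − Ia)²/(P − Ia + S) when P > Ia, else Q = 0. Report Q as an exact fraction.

NRCS table: fallow, bare soil, soil group C → CN(II) = 91
Adjust CN=91 to AMC I: 4.2·91/(10 − 0.058·91) → (1911/5) ÷ (2361/500) = 63700/787 ≈ 80.940
S = 1000/(63700/787) − 10 = 1500/637 in ≈ 2.355 in
Initial abstraction Ia = S/5 = (1500/637)/5 = 300/637 ≈ 0.471 in
Since P=5.160 > Ia=0.471: effective rainfall P−Ia = 74673/15925 in
Runoff Q = (P−Ia)²/(P−Ia+S) = (4.689)²/(4.689+2.355) = 1858685643/595451675 ≈ 3.121 in

Q = 1858685643/595451675 in ≈ 3.121 in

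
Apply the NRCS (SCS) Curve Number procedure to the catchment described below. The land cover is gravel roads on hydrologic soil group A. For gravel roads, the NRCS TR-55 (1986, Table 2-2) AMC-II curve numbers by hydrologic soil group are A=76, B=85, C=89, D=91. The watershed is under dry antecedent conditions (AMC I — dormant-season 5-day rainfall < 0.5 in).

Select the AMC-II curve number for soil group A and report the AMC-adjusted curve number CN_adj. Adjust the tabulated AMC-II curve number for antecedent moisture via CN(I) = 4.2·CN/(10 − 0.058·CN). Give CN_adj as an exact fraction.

CN_adj = 13300/233 ≈ 57.082

NRCS table: gravel roads, soil group A → CN(II) = 76
CN(I) from CN(II)=76: (4.2·76)/(10 − 0.058·76) = 13300/233 ≈ 57.082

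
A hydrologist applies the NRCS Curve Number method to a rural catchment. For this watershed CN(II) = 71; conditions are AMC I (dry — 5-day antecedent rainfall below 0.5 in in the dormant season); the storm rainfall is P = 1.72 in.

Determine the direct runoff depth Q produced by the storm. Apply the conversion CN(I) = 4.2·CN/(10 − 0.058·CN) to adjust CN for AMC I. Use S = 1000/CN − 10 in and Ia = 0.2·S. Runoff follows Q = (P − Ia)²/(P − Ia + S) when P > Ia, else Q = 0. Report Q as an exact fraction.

Q = 0 in ≈ 0.000 in

Dry (AMC I): CN(I) = 4.2·71/(10 − 0.058·71) = (1491/5)/(2941/500) = 149100/2941 ≈ 50.697
Max retention: S = 1000/(149100/2941) − 10 = 14500/1491 in (≈ 9.725 in)
Ia = 0.2S: 0.2·9.725 = 1.945 in (exactly 2900/1491)
P = 1.720 ≤ Ia = 1.945 in: entire storm abstracted, Q = 0.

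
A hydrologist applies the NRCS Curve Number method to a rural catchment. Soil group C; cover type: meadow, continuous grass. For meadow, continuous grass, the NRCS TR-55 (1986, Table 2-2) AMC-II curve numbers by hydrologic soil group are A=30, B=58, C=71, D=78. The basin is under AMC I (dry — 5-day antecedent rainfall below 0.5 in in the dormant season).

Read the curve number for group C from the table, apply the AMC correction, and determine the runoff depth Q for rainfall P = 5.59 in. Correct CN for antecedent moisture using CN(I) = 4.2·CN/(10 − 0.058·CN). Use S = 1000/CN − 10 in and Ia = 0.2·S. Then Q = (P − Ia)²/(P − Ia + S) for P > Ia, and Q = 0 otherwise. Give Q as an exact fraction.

Q = 295358553961/297226227900 in ≈ 0.994 in

NRCS table: meadow, continuous grass, soil group C → CN(II) = 71
Adjust CN=71 to AMC I: 4.2·71/(10 − 0.058·71) → (1491/5) ÷ (2941/500) = 149100/2941 ≈ 50.697
S = 1000/(149100/2941) − 10 = 14500/1491 in ≈ 9.725 in
Ia = 0.2·(14500/1491) = 2900/1491 in ≈ 1.945 in
P − Ia = 5.590 − 1.945 = 543469/149100 ≈ 3.645 in (> 0, runoff occurs)
Runoff Q = (P−Ia)²/(P−Ia+S) = (3.645)²/(3.645+9.725) = 295358553961/297226227900 ≈ 0.994 in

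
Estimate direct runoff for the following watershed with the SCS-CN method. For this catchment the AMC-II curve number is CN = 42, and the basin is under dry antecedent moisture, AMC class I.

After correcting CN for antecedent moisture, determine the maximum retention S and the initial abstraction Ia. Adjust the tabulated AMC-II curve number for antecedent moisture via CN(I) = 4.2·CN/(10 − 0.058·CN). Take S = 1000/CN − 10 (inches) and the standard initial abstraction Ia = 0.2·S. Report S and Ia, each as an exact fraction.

Adjust CN=42 to AMC I: 4.2·42/(10 − 0.058·42) → (882/5) ÷ (1891/250) = 44100/1891 ≈ 23.321
Max retention: S = 1000/(44100/1891) − 10 = 14500/441 in (≈ 32.880 in)
Initial abstraction Ia = S/5 = (14500/441)/5 = 2900/441 ≈ 6.576 in

S = 14500/441 in ≈ 32.880 in; Ia = 2900/441 in ≈ 6.576 in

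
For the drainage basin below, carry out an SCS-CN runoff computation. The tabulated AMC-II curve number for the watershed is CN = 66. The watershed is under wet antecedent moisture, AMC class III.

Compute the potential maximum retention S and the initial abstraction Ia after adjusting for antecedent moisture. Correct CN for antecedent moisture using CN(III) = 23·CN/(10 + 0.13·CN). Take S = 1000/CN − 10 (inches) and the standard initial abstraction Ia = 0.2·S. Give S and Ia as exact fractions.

S = 1700/759 in ≈ 2.240 in; Ia = 340/759 in ≈ 0.448 in

Wet (AMC III): CN(III) = 23·66/(10 + 0.13·66) = 1518/(929/50) = 75900/929 ≈ 81.701
Max retention: S = 1000/(75900/929) − 10 = 1700/759 in (≈ 2.240 in)
Ia = 0.2S: 0.2·2.240 = 0.448 in (exactly 340/759)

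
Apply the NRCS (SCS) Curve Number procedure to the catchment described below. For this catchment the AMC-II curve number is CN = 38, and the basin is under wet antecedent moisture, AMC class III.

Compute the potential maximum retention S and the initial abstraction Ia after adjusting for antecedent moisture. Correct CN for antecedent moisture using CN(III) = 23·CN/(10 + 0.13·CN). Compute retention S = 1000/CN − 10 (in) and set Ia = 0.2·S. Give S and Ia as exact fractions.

CN(III) from CN(II)=38: (23·38)/(10 + 0.13·38) = 43700/747 ≈ 58.501
S = 1000/(43700/747) − 10 = 3100/437 in ≈ 7.094 in
Ia = 0.2S: 0.2·7.094 = 1.419 in (exactly 620/437)

S = 3100/437 in ≈ 7.094 in; Ia = 620/437 in ≈ 1.419 in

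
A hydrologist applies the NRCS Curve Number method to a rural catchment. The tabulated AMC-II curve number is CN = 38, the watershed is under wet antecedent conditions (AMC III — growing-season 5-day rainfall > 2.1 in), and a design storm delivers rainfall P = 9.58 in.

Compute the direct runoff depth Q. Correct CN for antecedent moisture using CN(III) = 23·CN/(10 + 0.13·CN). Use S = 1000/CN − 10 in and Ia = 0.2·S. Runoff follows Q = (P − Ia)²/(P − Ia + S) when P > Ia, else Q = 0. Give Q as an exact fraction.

Q = 31799092329/7283107550 in ≈ 4.366 in

Adjust CN=38 to AMC III: 23·38/(10 + 0.13·38) → 874 ÷ (747/50) = 43700/747 ≈ 58.501
S = 1000/(43700/747) − 10 = 3100/437 in ≈ 7.094 in
Initial abstraction Ia = S/5 = (3100/437)/5 = 620/437 ≈ 1.419 in
Excess rainfall: 9.580 − 1.419 = 8.161 in; P > Ia so Q > 0
Runoff Q = (P−Ia)²/(P−Ia+S) = (8.161)²/(8.161+7.094) = 31799092329/7283107550 ≈ 4.366 in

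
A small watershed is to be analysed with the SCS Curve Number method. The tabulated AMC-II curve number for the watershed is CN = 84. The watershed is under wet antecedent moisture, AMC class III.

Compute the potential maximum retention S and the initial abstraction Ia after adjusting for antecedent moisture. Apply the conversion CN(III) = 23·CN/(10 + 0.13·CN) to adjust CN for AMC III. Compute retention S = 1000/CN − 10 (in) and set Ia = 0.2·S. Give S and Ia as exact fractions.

S = 400/483 in ≈ 0.828 in; Ia = 80/483 in ≈ 0.166 in

Wet (AMC III): CN(III) = 23·84/(10 + 0.13·84) = 1932/(523/25) = 48300/523 ≈ 92.352
S = 1000/(48300/523) − 10 = 400/483 in ≈ 0.828 in
Initial abstraction Ia = S/5 = (400/483)/5 = 80/483 ≈ 0.166 in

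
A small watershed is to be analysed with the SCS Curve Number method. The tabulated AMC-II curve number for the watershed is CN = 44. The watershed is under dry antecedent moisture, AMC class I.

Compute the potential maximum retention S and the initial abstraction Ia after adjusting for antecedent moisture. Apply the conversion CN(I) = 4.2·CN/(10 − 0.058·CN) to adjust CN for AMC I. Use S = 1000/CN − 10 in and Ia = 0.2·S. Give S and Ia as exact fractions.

S = 1000/33 in ≈ 30.303 in; Ia = 200/33 in ≈ 6.061 in

Adjust CN=44 to AMC I: 4.2·44/(10 − 0.058·44) → (924/5) ÷ (931/125) = 3300/133 ≈ 24.812
Max retention: S = 1000/(3300/133) − 10 = 1000/33 in (≈ 30.303 in)
Initial abstraction Ia = S/5 = (1000/33)/5 = 200/33 ≈ 6.061 in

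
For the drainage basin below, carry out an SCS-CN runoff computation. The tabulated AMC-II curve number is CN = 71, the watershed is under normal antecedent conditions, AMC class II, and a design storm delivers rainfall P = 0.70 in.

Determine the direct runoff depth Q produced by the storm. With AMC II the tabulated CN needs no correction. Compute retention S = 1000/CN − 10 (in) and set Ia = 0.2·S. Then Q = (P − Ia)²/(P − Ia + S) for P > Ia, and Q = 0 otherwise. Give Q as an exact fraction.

CN(II) = 71; AMC II needs no correction.
Retention S: 1000/CN − 10 with CN=71.000 → S = 290/71 ≈ 4.085 in
Initial abstraction Ia = S/5 = (290/71)/5 = 58/71 ≈ 0.817 in
P = 0.700 ≤ Ia = 0.817 in: entire storm abstracted, Q = 0.

Q = 0 in ≈ 0.000 in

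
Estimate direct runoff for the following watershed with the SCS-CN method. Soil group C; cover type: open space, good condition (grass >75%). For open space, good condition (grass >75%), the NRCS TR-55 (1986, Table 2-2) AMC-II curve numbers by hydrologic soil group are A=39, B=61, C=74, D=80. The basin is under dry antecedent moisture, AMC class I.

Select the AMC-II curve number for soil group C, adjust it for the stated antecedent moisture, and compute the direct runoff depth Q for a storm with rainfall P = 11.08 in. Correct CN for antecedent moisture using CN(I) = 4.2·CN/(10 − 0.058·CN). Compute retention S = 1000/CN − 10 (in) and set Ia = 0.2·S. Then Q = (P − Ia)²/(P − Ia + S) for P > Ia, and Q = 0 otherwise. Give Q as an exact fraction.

Q = 33389887441/6706073325 in ≈ 4.979 in

NRCS table: open space, good condition (grass >75%), soil group C → CN(II) = 74
Adjust CN=74 to AMC I: 4.2·74/(10 − 0.058·74) → (1554/5) ÷ (1427/250) = 77700/1427 ≈ 54.450
Max retention: S = 1000/(77700/1427) − 10 = 6500/777 in (≈ 8.366 in)
Ia = 0.2S: 0.2·8.366 = 1.673 in (exactly 1300/777)
Excess rainfall: 11.080 − 1.673 = 9.407 in; P > Ia so Q > 0
Q = (182729/19425)²/((182729/19425) + 6500/777) = (33389887441/377330625)/(345229/19425) = 33389887441/6706073325 in ≈ 4.979 in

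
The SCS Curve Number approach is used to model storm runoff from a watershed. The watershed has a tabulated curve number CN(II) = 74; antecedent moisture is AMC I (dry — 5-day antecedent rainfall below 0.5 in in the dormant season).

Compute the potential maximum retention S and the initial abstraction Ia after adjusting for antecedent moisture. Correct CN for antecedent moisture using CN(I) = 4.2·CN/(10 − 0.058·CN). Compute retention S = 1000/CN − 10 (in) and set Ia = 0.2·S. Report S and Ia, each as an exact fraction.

S = 6500/777 in ≈ 8.366 in; Ia = 1300/777 in ≈ 1.673 in

CN(I) from CN(II)=74: (4.2·74)/(10 − 0.058·74) = 77700/1427 ≈ 54.450
S = 1000/(77700/1427) − 10 = 6500/777 in ≈ 8.366 in
Initial abstraction Ia = S/5 = (6500/777)/5 = 1300/777 ≈ 1.673 in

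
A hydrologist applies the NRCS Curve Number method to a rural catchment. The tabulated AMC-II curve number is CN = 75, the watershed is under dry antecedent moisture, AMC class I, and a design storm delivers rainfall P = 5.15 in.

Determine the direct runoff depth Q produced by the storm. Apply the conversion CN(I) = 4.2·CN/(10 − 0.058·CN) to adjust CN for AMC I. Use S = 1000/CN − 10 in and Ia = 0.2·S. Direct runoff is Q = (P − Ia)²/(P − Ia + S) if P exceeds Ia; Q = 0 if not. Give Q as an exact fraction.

CN(I) from CN(II)=75: (4.2·75)/(10 − 0.058·75) = 6300/113 ≈ 55.752
Max retention: S = 1000/(6300/113) − 10 = 500/63 in (≈ 7.937 in)
Ia = 0.2·(500/63) = 100/63 in ≈ 1.587 in
Excess rainfall: 5.150 − 1.587 = 3.563 in; P > Ia so Q > 0
Q = (4489/1260)²/((4489/1260) + 500/63) = (20151121/1587600)/(14489/1260) = 20151121/18256140 in ≈ 1.104 in

Q = 20151121/18256140 in ≈ 1.104 in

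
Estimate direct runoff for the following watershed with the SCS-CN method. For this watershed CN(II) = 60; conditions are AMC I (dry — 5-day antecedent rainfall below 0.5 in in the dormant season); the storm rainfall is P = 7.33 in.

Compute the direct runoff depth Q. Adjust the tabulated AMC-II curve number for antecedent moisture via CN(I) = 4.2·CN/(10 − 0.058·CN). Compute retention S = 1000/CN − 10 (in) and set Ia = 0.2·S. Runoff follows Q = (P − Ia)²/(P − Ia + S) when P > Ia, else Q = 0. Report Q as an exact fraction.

Q = 685340041/794927700 in ≈ 0.862 in

Adjust CN=60 to AMC I: 4.2·60/(10 − 0.058·60) → 252 ÷ (163/25) = 6300/163 ≈ 38.650
Retention S: 1000/CN − 10 with CN=38.650 → S = 1000/63 ≈ 15.873 in
Ia = 0.2·(1000/63) = 200/63 in ≈ 3.175 in
Since P=7.330 > Ia=3.175: effective rainfall P−Ia = 26179/6300 in
Q: (26179/6300)² ÷ (126179/6300) = 685340041/794927700 in (≈ 0.862 in)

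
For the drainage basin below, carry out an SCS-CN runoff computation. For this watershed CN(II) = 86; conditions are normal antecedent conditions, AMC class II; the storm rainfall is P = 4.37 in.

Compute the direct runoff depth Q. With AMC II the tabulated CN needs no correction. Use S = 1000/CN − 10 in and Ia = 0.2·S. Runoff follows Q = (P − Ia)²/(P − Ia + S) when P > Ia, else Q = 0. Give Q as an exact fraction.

Q = 302446881/104881300 in ≈ 2.884 in

CN(II) = 86; AMC II needs no correction.
Max retention: S = 1000/86 − 10 = 70/43 in (≈ 1.628 in)
Ia = 0.2S: 0.2·1.628 = 0.326 in (exactly 14/43)
Since P=4.370 > Ia=0.326: effective rainfall P−Ia = 17391/4300 in
Q = (17391/4300)²/((17391/4300) + 70/43) = (302446881/18490000)/(24391/4300) = 302446881/104881300 in ≈ 2.884 in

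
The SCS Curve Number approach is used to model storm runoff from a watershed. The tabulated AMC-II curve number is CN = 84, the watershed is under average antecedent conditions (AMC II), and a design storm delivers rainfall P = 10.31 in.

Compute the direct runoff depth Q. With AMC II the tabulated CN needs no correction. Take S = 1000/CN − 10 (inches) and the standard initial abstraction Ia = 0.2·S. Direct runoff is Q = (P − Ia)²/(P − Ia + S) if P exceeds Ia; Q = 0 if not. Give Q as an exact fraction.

Average conditions: CN = 84 (no AMC adjustment).
Retention S: 1000/CN − 10 with CN=84.000 → S = 40/21 ≈ 1.905 in
Ia = 0.2·(40/21) = 8/21 in ≈ 0.381 in
P − Ia = 10.310 − 0.381 = 20851/2100 ≈ 9.929 in (> 0, runoff occurs)
Q = (20851/2100)²/((20851/2100) + 40/21) = (434764201/4410000)/(24851/2100) = 434764201/52187100 in ≈ 8.331 in

Q = 434764201/52187100 in ≈ 8.331 in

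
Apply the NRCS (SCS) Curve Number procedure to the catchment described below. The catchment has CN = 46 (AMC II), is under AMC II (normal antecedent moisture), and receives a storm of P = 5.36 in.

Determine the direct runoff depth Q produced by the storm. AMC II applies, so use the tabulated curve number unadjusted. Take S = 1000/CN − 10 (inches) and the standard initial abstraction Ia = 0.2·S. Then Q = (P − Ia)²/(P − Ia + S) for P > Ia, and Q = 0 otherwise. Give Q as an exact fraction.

Average conditions: CN = 46 (no AMC adjustment).
Retention S: 1000/CN − 10 with CN=46.000 → S = 270/23 ≈ 11.739 in
Initial abstraction Ia = S/5 = (270/23)/5 = 54/23 ≈ 2.348 in
Since P=5.360 > Ia=2.348: effective rainfall P−Ia = 1732/575 in
Q: (1732/575)² ÷ (8482/575) = 1499912/2438575 in (≈ 0.615 in)

Q = 1499912/2438575 in ≈ 0.615 in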